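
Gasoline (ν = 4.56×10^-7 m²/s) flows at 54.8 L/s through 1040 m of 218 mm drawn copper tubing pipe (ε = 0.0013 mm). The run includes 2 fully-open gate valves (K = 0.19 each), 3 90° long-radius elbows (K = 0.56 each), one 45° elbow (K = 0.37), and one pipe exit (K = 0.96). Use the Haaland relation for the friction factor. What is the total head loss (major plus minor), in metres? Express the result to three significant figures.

V = 4Q/(πD²) = 1.468 m/s; V²/2g = 0.1099 m
Re = 7.02×10^5, ε/D = 5.96×10^-6 → f = 0.01239 (Haaland)
Major: h_f = f(L/D)·V²/2g = 0.01239·4771·0.1099 = 6.493 m
Minor: ΣK = 3.39; h_m = ΣK·V²/2g = 0.3724 m
Total H_L = 6.493 + 0.3724 = 6.866 m

H_L ≈ 6.87 m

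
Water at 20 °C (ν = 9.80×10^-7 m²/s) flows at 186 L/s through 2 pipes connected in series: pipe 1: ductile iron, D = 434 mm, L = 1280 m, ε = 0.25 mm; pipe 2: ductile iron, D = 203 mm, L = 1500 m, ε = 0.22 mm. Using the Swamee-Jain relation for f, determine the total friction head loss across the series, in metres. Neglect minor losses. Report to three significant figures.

H ≈ 257 m

Pipe 1: V = 1.257 m/s, Re = 5.57×10^5, ε/D = 5.76×10^-4, f = 0.01815, h_1 = f(L/D)V²/2g = 4.313 m
Pipe 2: V = 5.747 m/s, Re = 1.19×10^6, ε/D = 0.00108, f = 0.02035, h_2 = f(L/D)V²/2g = 253.1 m
Series → Q common, losses add: H = Σh = 257.4 m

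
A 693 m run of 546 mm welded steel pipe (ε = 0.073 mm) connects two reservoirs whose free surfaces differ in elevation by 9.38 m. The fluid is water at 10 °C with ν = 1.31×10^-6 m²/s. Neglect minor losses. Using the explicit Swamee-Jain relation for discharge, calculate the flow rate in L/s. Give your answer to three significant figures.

Swamee-Jain (Type II): Q = -0.965·√(gD⁵h_f/L)·ln[ε/(3.7D) + √(3.17ν²L/(gD³h_f))]
√(gD⁵h_f/L) = √(9.81·0.546⁵·9.38/693) = 0.08027
ε/(3.7D) = 3.61×10^-5; √(3.17ν²L/(gD³h_f)) = 1.59×10^-5
Q = -0.965·0.08027·ln(5.200×10^-5) = 0.7641 m³/s
Check: V = 3.26 m/s, Re = 1.36×10^6, f = 0.01370, h_f = 9.44 m ≈ 9.38 m ✓

Q ≈ 764 L/s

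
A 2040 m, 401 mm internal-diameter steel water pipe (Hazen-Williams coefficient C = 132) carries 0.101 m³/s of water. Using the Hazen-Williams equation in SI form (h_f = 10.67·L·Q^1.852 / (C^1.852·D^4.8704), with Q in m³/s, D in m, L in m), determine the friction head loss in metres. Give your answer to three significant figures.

h_f ≈ 3.16 m

h_f = 10.67·2040·0.101^1.852 / (132^1.852·0.401^4.8704) = 3.157 m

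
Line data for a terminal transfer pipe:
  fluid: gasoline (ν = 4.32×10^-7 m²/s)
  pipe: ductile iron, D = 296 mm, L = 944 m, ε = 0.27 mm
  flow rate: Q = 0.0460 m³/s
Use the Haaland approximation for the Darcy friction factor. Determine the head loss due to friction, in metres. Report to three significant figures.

V = 4Q/(πD²) = 4·0.0460/(π·0.296²) = 0.6685 m/s
Re = VD/ν = 0.6685·0.296/4.32×10^-7 = 4.58×10^5 → turbulent
ε/D = 0.27/296 = 9.12×10^-4
Haaland: f = 0.01985
h_f = f(L/D)V²/(2g) = 0.01985·(944/0.296)·0.6685²/(2·9.81) = 1.442 m

h_f ≈ 1.44 m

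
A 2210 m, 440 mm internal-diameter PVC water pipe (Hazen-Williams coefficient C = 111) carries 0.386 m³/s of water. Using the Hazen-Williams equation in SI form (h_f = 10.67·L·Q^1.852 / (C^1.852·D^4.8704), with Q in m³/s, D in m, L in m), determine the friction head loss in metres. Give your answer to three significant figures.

h_f = 10.67·2210·0.386^1.852 / (111^1.852·0.440^4.8704) = 35.93 m

h_f ≈ 35.9 m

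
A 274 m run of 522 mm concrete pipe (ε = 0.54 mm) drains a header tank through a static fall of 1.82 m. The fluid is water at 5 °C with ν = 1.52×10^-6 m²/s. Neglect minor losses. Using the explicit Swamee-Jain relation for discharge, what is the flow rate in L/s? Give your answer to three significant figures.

Swamee-Jain (Type II): Q = -0.965·√(gD⁵h_f/L)·ln[ε/(3.7D) + √(3.17ν²L/(gD³h_f))]
√(gD⁵h_f/L) = √(9.81·0.522⁵·1.82/274) = 0.05025
ε/(3.7D) = 2.80×10^-4; √(3.17ν²L/(gD³h_f)) = 2.81×10^-5
Q = -0.965·0.05025·ln(3.077×10^-4) = 0.3922 m³/s
Check: V = 1.83 m/s, Re = 6.29×10^5, f = 0.02038, h_f = 1.83 m ≈ 1.82 m ✓

Q ≈ 392 L/s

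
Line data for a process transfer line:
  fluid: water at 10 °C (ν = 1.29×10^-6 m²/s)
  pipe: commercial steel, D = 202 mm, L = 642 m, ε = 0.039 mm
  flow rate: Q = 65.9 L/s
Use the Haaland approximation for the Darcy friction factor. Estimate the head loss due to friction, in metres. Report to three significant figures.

V = 4Q/(πD²) = 4·0.0659/(π·0.202²) = 2.056 m/s
Re = VD/ν = 2.056·0.202/1.29×10^-6 = 3.22×10^5 → turbulent
ε/D = 0.039/202 = 1.93×10^-4
Haaland: f = 0.01588
h_f = f(L/D)V²/(2g) = 0.01588·(642/0.202)·2.056²/(2·9.81) = 10.88 m

h_f ≈ 10.9 m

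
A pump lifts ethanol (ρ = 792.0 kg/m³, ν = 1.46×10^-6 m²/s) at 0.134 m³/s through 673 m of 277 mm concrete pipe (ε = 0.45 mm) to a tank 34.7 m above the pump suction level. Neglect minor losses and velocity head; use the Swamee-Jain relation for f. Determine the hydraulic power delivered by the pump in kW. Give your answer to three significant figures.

V = 4Q/(πD²) = 2.224 m/s; Re = 4.22×10^5; ε/D = 0.00162; f = 0.02281
h_f = f(L/D)V²/2g = 13.96 m
Total head H = z + h_f = 34.7 + 13.96 = 48.66 m
P_hyd = ρgQH = 792.0·9.81·0.134·48.66 = 50.66 kW

P_hyd ≈ 50.7 kW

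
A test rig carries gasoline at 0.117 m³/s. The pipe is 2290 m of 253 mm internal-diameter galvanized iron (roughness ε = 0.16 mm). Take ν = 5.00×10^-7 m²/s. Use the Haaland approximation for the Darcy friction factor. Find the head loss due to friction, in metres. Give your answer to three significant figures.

h_f ≈ 44.9 m

V = 4Q/(πD²) = 4·0.117/(π·0.253²) = 2.327 m/s
Re = VD/ν = 2.327·0.253/5.00×10^-7 = 1.18×10^6 → turbulent
ε/D = 0.16/253 = 6.32×10^-4
Haaland: f = 0.01797
h_f = f(L/D)V²/(2g) = 0.01797·(2290/0.253)·2.327²/(2·9.81) = 44.90 m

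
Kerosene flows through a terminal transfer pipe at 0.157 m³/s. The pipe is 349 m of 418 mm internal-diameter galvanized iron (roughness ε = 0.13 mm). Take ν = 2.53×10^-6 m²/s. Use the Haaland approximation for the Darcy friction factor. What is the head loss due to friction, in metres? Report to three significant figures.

V = 4Q/(πD²) = 4·0.157/(π·0.418²) = 1.144 m/s
Re = VD/ν = 1.144·0.418/2.53×10^-6 = 1.89×10^5 → turbulent
ε/D = 0.13/418 = 3.11×10^-4
Haaland: f = 0.01769
h_f = f(L/D)V²/(2g) = 0.01769·(349/0.418)·1.144²/(2·9.81) = 0.9851 m

h_f ≈ 0.985 m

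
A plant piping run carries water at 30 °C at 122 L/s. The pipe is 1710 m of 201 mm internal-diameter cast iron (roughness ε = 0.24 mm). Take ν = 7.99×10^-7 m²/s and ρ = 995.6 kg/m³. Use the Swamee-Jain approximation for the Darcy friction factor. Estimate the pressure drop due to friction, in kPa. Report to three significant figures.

Δp ≈ 1310 kPa

V = 4Q/(πD²) = 4·0.122/(π·0.201²) = 3.845 m/s
Re = VD/ν = 3.845·0.201/7.99×10^-7 = 9.67×10^5 → turbulent
ε/D = 0.24/201 = 0.00119
Swamee-Jain: f = 0.02088
h_f = f(L/D)V²/(2g) = 0.02088·(1710/0.201)·3.845²/(2·9.81) = 133.8 m
Δp = ρg·h_f = 995.6·9.81·133.8 = 1307 kPa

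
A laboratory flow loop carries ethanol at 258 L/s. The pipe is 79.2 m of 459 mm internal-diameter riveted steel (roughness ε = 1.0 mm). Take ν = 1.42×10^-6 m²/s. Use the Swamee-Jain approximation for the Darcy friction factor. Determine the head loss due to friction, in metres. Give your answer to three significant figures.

V = 4Q/(πD²) = 4·0.258/(π·0.459²) = 1.559 m/s
Re = VD/ν = 1.559·0.459/1.42×10^-6 = 5.04×10^5 → turbulent
ε/D = 1.0/459 = 0.00218
Swamee-Jain: f = 0.02442
h_f = f(L/D)V²/(2g) = 0.02442·(79.2/0.459)·1.559²/(2·9.81) = 0.5220 m

h_f ≈ 0.522 m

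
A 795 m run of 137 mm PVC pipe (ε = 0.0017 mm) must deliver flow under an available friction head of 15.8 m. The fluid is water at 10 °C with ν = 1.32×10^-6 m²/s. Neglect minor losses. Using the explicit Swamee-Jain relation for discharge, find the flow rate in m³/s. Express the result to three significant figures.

Swamee-Jain (Type II): Q = -0.965·√(gD⁵h_f/L)·ln[ε/(3.7D) + √(3.17ν²L/(gD³h_f))]
√(gD⁵h_f/L) = √(9.81·0.137⁵·15.8/795) = 0.003067
ε/(3.7D) = 3.35×10^-6; √(3.17ν²L/(gD³h_f)) = 1.05×10^-4
Q = -0.965·0.003067·ln(1.083×10^-4) = 0.02703 m³/s
Check: V = 1.83 m/s, Re = 1.90×10^5, f = 0.01579, h_f = 15.7 m ≈ 15.8 m ✓

Q ≈ 0.0270 m³/s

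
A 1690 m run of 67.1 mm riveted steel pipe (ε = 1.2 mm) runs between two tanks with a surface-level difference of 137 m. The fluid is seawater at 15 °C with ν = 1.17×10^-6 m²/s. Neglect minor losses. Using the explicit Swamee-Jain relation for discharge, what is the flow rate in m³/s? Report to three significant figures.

Swamee-Jain (Type II): Q = -0.965·√(gD⁵h_f/L)·ln[ε/(3.7D) + √(3.17ν²L/(gD³h_f))]
√(gD⁵h_f/L) = √(9.81·0.0671⁵·137/1690) = 0.001040
ε/(3.7D) = 0.00483; √(3.17ν²L/(gD³h_f)) = 1.34×10^-4
Q = -0.965·0.001040·ln(0.004968) = 0.005324 m³/s
Check: V = 1.51 m/s, Re = 8.63×10^4, f = 0.04736, h_f = 138 m ≈ 137 m ✓

Q ≈ 0.00532 m³/s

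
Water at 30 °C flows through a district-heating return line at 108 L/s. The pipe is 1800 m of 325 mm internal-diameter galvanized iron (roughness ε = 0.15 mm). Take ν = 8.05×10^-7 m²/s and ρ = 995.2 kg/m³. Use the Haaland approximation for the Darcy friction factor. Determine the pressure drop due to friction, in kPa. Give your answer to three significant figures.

Δp ≈ 80.8 kPa

V = 4Q/(πD²) = 4·0.108/(π·0.325²) = 1.302 m/s
Re = VD/ν = 1.302·0.325/8.05×10^-7 = 5.26×10^5 → turbulent
ε/D = 0.15/325 = 4.62×10^-4
Haaland: f = 0.01729
h_f = f(L/D)V²/(2g) = 0.01729·(1800/0.325)·1.302²/(2·9.81) = 8.271 m
Δp = ρg·h_f = 995.2·9.81·8.271 = 80.75 kPa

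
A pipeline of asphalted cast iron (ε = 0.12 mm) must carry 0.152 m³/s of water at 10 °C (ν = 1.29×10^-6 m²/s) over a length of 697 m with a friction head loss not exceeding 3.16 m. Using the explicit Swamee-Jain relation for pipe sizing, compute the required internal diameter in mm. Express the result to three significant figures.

D ≈ 377 mm

Swamee-Jain (Type III): D = 0.66·[ε^1.25·(LQ²/(gh_f))^4.75 + ν·Q^9.4·(L/(gh_f))^5.2]^0.04
LQ²/(gh_f) = 0.5195; L/(gh_f) = 22.48
Term 1 = ε^1.25·(…)^4.75 = 5.60×10^-7; Term 2 = ν·Q^9.4·(…)^5.2 = 2.82×10^-7
D = 0.66·(5.60×10^-7 + 2.82×10^-7)^0.04 = 0.3772 m = 377 mm
Check: V = 1.36 m/s, Re = 3.98×10^5, f = 0.01679, h_f = 2.93 m ≈ 3.16 m ✓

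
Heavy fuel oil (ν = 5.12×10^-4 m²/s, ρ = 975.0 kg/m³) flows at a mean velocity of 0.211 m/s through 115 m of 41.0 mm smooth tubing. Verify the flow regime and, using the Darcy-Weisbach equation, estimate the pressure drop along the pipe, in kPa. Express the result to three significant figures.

Δp ≈ 231 kPa

Re = VD/ν = 0.211·0.04100/5.12×10^-4 = 16.9 → laminar (Re < 2300)
f = 64/Re = 3.788
h_f = f(L/D)V²/(2g) = 3.788·(115/0.04100)·0.211²/(2·9.81) = 24.11 m
Δp = ρg·h_f = 975.0·9.81·24.11 = 230.6 kPa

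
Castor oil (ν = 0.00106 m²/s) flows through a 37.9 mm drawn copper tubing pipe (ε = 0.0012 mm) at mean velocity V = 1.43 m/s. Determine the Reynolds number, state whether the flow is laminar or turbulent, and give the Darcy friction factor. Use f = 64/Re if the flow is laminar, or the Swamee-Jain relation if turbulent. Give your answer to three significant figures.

Re = VD/ν = 1.430·0.0379/0.00106 = 51.1
Re < 2300 → laminar → f = 64/Re = 1.252

Re ≈ 51.1; laminar; f = 64/Re ≈ 1.25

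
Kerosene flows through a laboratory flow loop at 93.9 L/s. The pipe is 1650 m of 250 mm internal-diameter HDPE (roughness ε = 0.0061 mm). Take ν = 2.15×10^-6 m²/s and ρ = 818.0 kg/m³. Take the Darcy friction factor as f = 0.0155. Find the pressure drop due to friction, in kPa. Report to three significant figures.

Δp ≈ 153 kPa

V = 4Q/(πD²) = 4·0.0939/(π·0.250²) = 1.913 m/s
h_f = f(L/D)V²/(2g) = 0.01550·(1650/0.250)·1.913²/(2·9.81) = 19.08 m
Δp = ρg·h_f = 818.0·9.81·19.08 = 153.1 kPa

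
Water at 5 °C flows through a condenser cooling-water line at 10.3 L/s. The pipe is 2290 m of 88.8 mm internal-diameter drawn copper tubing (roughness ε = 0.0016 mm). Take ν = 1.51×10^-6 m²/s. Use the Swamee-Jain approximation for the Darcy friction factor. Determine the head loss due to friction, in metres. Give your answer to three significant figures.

h_f ≈ 65.6 m

V = 4Q/(πD²) = 4·0.0103/(π·0.0888²) = 1.663 m/s
Re = VD/ν = 1.663·0.0888/1.51×10^-6 = 9.78×10^4 → turbulent
ε/D = 0.0016/88.8 = 1.80×10^-5
Swamee-Jain: f = 0.01805
h_f = f(L/D)V²/(2g) = 0.01805·(2290/0.0888)·1.663²/(2·9.81) = 65.64 m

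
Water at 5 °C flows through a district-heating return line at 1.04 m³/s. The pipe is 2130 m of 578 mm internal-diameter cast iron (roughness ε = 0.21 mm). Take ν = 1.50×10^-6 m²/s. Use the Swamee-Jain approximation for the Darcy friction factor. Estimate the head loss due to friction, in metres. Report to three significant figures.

V = 4Q/(πD²) = 4·1.04/(π·0.578²) = 3.964 m/s
Re = VD/ν = 3.964·0.578/1.50×10^-6 = 1.53×10^6 → turbulent
ε/D = 0.21/578 = 3.63×10^-4
Swamee-Jain: f = 0.01607
h_f = f(L/D)V²/(2g) = 0.01607·(2130/0.578)·3.964²/(2·9.81) = 47.43 m

h_f ≈ 47.4 m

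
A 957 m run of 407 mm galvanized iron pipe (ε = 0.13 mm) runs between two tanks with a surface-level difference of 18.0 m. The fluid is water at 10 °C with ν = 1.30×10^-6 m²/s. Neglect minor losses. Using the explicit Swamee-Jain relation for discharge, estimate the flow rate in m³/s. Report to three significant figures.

Swamee-Jain (Type II): Q = -0.965·√(gD⁵h_f/L)·ln[ε/(3.7D) + √(3.17ν²L/(gD³h_f))]
√(gD⁵h_f/L) = √(9.81·0.407⁵·18.0/957) = 0.04539
ε/(3.7D) = 8.63×10^-5; √(3.17ν²L/(gD³h_f)) = 2.08×10^-5
Q = -0.965·0.04539·ln(1.071×10^-4) = 0.4005 m³/s
Check: V = 3.08 m/s, Re = 9.64×10^5, f = 0.01595, h_f = 18.1 m ≈ 18.0 m ✓

Q ≈ 0.400 m³/s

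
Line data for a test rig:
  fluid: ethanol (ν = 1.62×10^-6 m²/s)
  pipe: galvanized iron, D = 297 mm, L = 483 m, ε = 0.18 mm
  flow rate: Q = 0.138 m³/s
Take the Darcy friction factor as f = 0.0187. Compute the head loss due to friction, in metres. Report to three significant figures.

h_f ≈ 6.15 m

V = 4Q/(πD²) = 4·0.138/(π·0.297²) = 1.992 m/s
h_f = f(L/D)V²/(2g) = 0.01870·(483/0.297)·1.992²/(2·9.81) = 6.150 m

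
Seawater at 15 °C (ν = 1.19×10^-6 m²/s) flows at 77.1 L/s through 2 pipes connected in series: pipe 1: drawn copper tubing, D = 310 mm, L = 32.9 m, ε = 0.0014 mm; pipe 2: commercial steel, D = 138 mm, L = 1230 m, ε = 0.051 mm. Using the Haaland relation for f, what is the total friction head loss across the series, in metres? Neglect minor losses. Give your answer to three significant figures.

H ≈ 200 m

Pipe 1: V = 1.022 m/s, Re = 2.66×10^5, ε/D = 4.52×10^-6, f = 0.01470, h_1 = f(L/D)V²/2g = 0.08299 m
Pipe 2: V = 5.155 m/s, Re = 5.98×10^5, ε/D = 3.70×10^-4, f = 0.01653, h_2 = f(L/D)V²/2g = 199.6 m
Series → Q common, losses add: H = Σh = 199.7 m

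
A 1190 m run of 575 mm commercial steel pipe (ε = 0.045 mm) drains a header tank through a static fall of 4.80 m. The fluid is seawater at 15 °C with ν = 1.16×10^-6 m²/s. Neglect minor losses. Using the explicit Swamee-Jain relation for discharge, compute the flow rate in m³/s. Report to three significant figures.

Swamee-Jain (Type II): Q = -0.965·√(gD⁵h_f/L)·ln[ε/(3.7D) + √(3.17ν²L/(gD³h_f))]
√(gD⁵h_f/L) = √(9.81·0.575⁵·4.80/1190) = 0.04987
ε/(3.7D) = 2.12×10^-5; √(3.17ν²L/(gD³h_f)) = 2.38×10^-5
Q = -0.965·0.04987·ln(4.496×10^-5) = 0.4817 m³/s
Check: V = 1.86 m/s, Re = 9.20×10^5, f = 0.01328, h_f = 4.82 m ≈ 4.80 m ✓

Q ≈ 0.482 m³/s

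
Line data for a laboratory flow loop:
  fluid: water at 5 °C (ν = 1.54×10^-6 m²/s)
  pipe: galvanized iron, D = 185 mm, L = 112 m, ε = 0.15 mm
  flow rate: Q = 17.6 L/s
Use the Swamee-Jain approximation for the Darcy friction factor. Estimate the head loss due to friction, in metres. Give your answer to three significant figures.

h_f ≈ 0.294 m

V = 4Q/(πD²) = 4·0.0176/(π·0.185²) = 0.6548 m/s
Re = VD/ν = 0.6548·0.185/1.54×10^-6 = 7.87×10^4 → turbulent
ε/D = 0.15/185 = 8.11×10^-4
Swamee-Jain: f = 0.02225
h_f = f(L/D)V²/(2g) = 0.02225·(112/0.185)·0.6548²/(2·9.81) = 0.2943 m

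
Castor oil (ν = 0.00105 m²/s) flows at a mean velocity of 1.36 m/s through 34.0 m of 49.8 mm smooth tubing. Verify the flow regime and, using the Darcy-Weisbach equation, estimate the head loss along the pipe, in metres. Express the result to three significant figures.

Re = VD/ν = 1.36·0.04980/0.00105 = 64.5 → laminar (Re < 2300)
f = 64/Re = 0.9922
h_f = f(L/D)V²/(2g) = 0.9922·(34.0/0.04980)·1.36²/(2·9.81) = 63.86 m

h_f ≈ 63.9 m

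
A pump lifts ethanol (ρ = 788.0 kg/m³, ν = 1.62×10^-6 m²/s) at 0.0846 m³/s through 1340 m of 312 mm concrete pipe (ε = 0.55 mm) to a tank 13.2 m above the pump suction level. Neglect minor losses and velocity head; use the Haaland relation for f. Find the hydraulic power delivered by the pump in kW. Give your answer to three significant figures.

P_hyd ≈ 12.8 kW

V = 4Q/(πD²) = 1.107 m/s; Re = 2.13×10^5; ε/D = 0.00176; f = 0.02350
h_f = f(L/D)V²/2g = 6.300 m
Total head H = z + h_f = 13.2 + 6.300 = 19.50 m
P_hyd = ρgQH = 788.0·9.81·0.0846·19.50 = 12.75 kW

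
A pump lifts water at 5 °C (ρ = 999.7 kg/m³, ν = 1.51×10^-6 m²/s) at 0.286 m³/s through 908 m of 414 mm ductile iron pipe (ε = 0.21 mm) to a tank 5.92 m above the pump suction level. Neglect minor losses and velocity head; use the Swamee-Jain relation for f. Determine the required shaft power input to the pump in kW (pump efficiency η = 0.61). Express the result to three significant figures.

P_shaft ≈ 68.3 kW

V = 4Q/(πD²) = 2.125 m/s; Re = 5.83×10^5; ε/D = 5.07×10^-4; f = 0.01769
h_f = f(L/D)V²/2g = 8.928 m
Total head H = z + h_f = 5.92 + 8.928 = 14.85 m
P_hyd = ρgQH = 999.7·9.81·0.286·14.85 = 41.65 kW
P_shaft = P_hyd/η = 41.65/0.61 = 68.27 kW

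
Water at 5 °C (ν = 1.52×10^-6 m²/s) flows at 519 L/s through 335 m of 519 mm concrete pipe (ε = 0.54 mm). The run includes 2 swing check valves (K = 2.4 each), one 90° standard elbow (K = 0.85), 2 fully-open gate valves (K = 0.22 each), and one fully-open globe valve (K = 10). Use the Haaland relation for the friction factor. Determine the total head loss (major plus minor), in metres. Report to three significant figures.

V = 4Q/(πD²) = 2.453 m/s; V²/2g = 0.3068 m
Re = 8.38×10^5, ε/D = 0.00104 → f = 0.02017 (Haaland)
Major: h_f = f(L/D)·V²/2g = 0.02017·645.5·0.3068 = 3.994 m
Minor: ΣK = 16.1; h_m = ΣK·V²/2g = 4.936 m
Total H_L = 3.994 + 4.936 = 8.930 m

H_L ≈ 8.93 m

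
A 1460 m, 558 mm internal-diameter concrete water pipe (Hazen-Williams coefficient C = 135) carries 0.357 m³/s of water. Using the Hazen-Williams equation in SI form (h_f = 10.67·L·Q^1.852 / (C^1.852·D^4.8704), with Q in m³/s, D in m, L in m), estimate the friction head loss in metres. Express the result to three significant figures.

h_f = 10.67·1460·0.357^1.852 / (135^1.852·0.558^4.8704) = 4.494 m

h_f ≈ 4.49 m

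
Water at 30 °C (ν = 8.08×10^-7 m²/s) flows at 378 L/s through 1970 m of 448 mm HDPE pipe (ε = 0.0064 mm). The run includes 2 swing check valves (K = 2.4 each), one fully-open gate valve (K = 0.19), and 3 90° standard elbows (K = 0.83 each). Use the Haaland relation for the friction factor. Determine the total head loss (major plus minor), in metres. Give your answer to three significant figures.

H_L ≈ 16.8 m

V = 4Q/(πD²) = 2.398 m/s; V²/2g = 0.2931 m
Re = 1.33×10^6, ε/D = 1.43×10^-5 → f = 0.01137 (Haaland)
Major: h_f = f(L/D)·V²/2g = 0.01137·4397·0.2931 = 14.66 m
Minor: ΣK = 7.48; h_m = ΣK·V²/2g = 2.192 m
Total H_L = 14.66 + 2.192 = 16.85 m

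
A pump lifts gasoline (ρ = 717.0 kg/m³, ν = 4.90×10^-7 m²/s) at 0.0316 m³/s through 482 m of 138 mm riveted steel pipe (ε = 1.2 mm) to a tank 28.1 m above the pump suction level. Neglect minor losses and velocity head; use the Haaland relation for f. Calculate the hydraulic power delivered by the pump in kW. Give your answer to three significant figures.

V = 4Q/(πD²) = 2.113 m/s; Re = 5.95×10^5; ε/D = 0.00870; f = 0.03635
h_f = f(L/D)V²/2g = 28.88 m
Total head H = z + h_f = 28.1 + 28.88 = 56.98 m
P_hyd = ρgQH = 717.0·9.81·0.0316·56.98 = 12.67 kW

P_hyd ≈ 12.7 kW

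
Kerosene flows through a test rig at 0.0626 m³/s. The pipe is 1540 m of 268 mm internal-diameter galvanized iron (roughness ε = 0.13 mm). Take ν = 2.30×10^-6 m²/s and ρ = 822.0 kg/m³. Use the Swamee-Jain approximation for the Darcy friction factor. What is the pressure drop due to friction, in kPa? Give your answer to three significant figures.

Δp ≈ 57.4 kPa

V = 4Q/(πD²) = 4·0.0626/(π·0.268²) = 1.110 m/s
Re = VD/ν = 1.110·0.268/2.30×10^-6 = 1.29×10^5 → turbulent
ε/D = 0.13/268 = 4.85×10^-4
Swamee-Jain: f = 0.01972
h_f = f(L/D)V²/(2g) = 0.01972·(1540/0.268)·1.110²/(2·9.81) = 7.113 m
Δp = ρg·h_f = 822.0·9.81·7.113 = 57.36 kPa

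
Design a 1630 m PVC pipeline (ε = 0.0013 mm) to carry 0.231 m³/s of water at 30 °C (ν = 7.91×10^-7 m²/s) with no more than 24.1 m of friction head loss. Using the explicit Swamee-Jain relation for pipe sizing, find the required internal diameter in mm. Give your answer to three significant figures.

D ≈ 324 mm

Swamee-Jain (Type III): D = 0.66·[ε^1.25·(LQ²/(gh_f))^4.75 + ν·Q^9.4·(L/(gh_f))^5.2]^0.04
LQ²/(gh_f) = 0.3679; L/(gh_f) = 6.894
Term 1 = ε^1.25·(…)^4.75 = 3.80×10^-10; Term 2 = ν·Q^9.4·(…)^5.2 = 1.89×10^-8
D = 0.66·(3.80×10^-10 + 1.89×10^-8)^0.04 = 0.3243 m = 324 mm
Check: V = 2.80 m/s, Re = 1.15×10^6, f = 0.01145, h_f = 22.9 m ≈ 24.1 m ✓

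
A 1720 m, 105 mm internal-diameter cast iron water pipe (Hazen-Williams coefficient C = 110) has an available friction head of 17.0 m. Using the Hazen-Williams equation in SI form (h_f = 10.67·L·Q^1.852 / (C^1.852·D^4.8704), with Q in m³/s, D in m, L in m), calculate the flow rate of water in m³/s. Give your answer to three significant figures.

Q ≈ 0.00675 m³/s

Rearranging: Q = [h_f·C^1.852·D^4.8704 / (10.67·L)]^(1/1.852)
Q = [17.0·110^1.852·0.105^4.8704 / (10.67·1720)]^0.540 = 0.006753 m³/s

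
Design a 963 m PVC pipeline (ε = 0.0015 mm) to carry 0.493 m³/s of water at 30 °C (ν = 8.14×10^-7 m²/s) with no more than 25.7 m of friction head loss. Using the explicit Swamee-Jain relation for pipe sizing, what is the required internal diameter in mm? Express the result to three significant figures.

Swamee-Jain (Type III): D = 0.66·[ε^1.25·(LQ²/(gh_f))^4.75 + ν·Q^9.4·(L/(gh_f))^5.2]^0.04
LQ²/(gh_f) = 0.9284; L/(gh_f) = 3.820
Term 1 = ε^1.25·(…)^4.75 = 3.69×10^-8; Term 2 = ν·Q^9.4·(…)^5.2 = 1.12×10^-6
D = 0.66·(3.69×10^-8 + 1.12×10^-6)^0.04 = 0.3820 m = 382 mm
Check: V = 4.30 m/s, Re = 2.02×10^6, f = 0.01050, h_f = 25.0 m ≈ 25.7 m ✓

D ≈ 382 mm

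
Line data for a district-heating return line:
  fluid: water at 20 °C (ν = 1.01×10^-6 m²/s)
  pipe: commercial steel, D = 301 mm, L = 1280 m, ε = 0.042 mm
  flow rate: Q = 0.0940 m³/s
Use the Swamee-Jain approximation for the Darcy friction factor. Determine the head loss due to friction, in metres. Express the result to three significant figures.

V = 4Q/(πD²) = 4·0.0940/(π·0.301²) = 1.321 m/s
Re = VD/ν = 1.321·0.301/1.01×10^-6 = 3.94×10^5 → turbulent
ε/D = 0.042/301 = 1.40×10^-4
Swamee-Jain: f = 0.01530
h_f = f(L/D)V²/(2g) = 0.01530·(1280/0.301)·1.321²/(2·9.81) = 5.785 m

h_f ≈ 5.79 m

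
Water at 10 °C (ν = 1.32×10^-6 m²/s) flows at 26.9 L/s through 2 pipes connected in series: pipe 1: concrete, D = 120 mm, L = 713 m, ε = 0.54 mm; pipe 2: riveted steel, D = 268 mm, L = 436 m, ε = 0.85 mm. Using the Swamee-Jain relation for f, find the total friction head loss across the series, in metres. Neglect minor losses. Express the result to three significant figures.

H ≈ 52.0 m

Pipe 1: V = 2.378 m/s, Re = 2.16×10^5, ε/D = 0.00450, f = 0.03006, h_1 = f(L/D)V²/2g = 51.50 m
Pipe 2: V = 0.4769 m/s, Re = 9.68×10^4, ε/D = 0.00317, f = 0.02813, h_2 = f(L/D)V²/2g = 0.5304 m
Series → Q common, losses add: H = Σh = 52.03 m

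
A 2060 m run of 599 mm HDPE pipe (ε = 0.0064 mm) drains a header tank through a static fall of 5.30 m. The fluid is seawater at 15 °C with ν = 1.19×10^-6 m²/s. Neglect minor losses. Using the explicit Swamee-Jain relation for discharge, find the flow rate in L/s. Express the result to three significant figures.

Swamee-Jain (Type II): Q = -0.965·√(gD⁵h_f/L)·ln[ε/(3.7D) + √(3.17ν²L/(gD³h_f))]
√(gD⁵h_f/L) = √(9.81·0.599⁵·5.30/2060) = 0.04412
ε/(3.7D) = 2.89×10^-6; √(3.17ν²L/(gD³h_f)) = 2.88×10^-5
Q = -0.965·0.04412·ln(3.165×10^-5) = 0.4411 m³/s
Check: V = 1.57 m/s, Re = 7.88×10^5, f = 0.01231, h_f = 5.29 m ≈ 5.30 m ✓

Q ≈ 441 L/s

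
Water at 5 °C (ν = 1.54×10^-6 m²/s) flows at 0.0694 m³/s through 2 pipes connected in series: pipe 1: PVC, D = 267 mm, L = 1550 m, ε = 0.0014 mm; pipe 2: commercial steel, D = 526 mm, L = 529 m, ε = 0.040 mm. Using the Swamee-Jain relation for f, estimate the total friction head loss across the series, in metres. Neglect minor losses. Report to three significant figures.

H ≈ 7.08 m

Pipe 1: V = 1.240 m/s, Re = 2.15×10^5, ε/D = 5.24×10^-6, f = 0.01537, h_1 = f(L/D)V²/2g = 6.986 m
Pipe 2: V = 0.3194 m/s, Re = 1.09×10^5, ε/D = 7.60×10^-5, f = 0.01802, h_2 = f(L/D)V²/2g = 0.09421 m
Series → Q common, losses add: H = Σh = 7.080 m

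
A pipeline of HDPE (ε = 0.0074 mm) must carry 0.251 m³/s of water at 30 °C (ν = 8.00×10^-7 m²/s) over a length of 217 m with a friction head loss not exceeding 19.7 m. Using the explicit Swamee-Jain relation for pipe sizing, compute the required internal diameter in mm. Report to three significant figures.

D ≈ 232 mm

Swamee-Jain (Type III): D = 0.66·[ε^1.25·(LQ²/(gh_f))^4.75 + ν·Q^9.4·(L/(gh_f))^5.2]^0.04
LQ²/(gh_f) = 0.07074; L/(gh_f) = 1.123
Term 1 = ε^1.25·(…)^4.75 = 1.33×10^-12; Term 2 = ν·Q^9.4·(…)^5.2 = 3.32×10^-12
D = 0.66·(1.33×10^-12 + 3.32×10^-12)^0.04 = 0.2324 m = 232 mm
Check: V = 5.92 m/s, Re = 1.72×10^6, f = 0.01159, h_f = 19.3 m ≈ 19.7 m ✓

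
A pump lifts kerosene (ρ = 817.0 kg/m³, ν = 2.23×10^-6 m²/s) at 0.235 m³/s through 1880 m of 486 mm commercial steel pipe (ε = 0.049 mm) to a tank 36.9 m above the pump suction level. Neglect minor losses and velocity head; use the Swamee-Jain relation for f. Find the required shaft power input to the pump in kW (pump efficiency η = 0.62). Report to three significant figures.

P_shaft ≈ 127 kW

V = 4Q/(πD²) = 1.267 m/s; Re = 2.76×10^5; ε/D = 1.01×10^-4; f = 0.01563
h_f = f(L/D)V²/2g = 4.944 m
Total head H = z + h_f = 36.9 + 4.944 = 41.84 m
P_hyd = ρgQH = 817.0·9.81·0.235·41.84 = 78.81 kW
P_shaft = P_hyd/η = 78.81/0.62 = 127.1 kW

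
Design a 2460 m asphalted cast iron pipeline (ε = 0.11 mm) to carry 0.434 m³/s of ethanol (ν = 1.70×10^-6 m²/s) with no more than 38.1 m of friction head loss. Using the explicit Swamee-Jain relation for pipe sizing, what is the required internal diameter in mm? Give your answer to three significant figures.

D ≈ 442 mm

Swamee-Jain (Type III): D = 0.66·[ε^1.25·(LQ²/(gh_f))^4.75 + ν·Q^9.4·(L/(gh_f))^5.2]^0.04
LQ²/(gh_f) = 1.240; L/(gh_f) = 6.582
Term 1 = ε^1.25·(…)^4.75 = 3.13×10^-5; Term 2 = ν·Q^9.4·(…)^5.2 = 1.20×10^-5
D = 0.66·(3.13×10^-5 + 1.20×10^-5)^0.04 = 0.4415 m = 442 mm
Check: V = 2.83 m/s, Re = 7.36×10^5, f = 0.01554, h_f = 35.4 m ≈ 38.1 m ✓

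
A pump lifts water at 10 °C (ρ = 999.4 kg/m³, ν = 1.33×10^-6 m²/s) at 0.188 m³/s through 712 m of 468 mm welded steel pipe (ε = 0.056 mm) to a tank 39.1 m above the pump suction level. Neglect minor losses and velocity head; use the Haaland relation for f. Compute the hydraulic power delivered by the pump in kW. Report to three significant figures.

V = 4Q/(πD²) = 1.093 m/s; Re = 3.85×10^5; ε/D = 1.20×10^-4; f = 0.01492
h_f = f(L/D)V²/2g = 1.382 m
Total head H = z + h_f = 39.1 + 1.382 = 40.48 m
P_hyd = ρgQH = 999.4·9.81·0.188·40.48 = 74.62 kW

P_hyd ≈ 74.6 kW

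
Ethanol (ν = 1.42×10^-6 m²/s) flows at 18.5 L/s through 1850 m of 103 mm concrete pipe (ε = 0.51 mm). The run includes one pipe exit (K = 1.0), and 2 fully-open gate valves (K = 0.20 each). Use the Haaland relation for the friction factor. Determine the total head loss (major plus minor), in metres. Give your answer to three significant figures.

V = 4Q/(πD²) = 2.220 m/s; V²/2g = 0.2513 m
Re = 1.61×10^5, ε/D = 0.00495 → f = 0.03088 (Haaland)
Major: h_f = f(L/D)·V²/2g = 0.03088·17961·0.2513 = 139.3 m
Minor: ΣK = 1.40; h_m = ΣK·V²/2g = 0.3518 m
Total H_L = 139.3 + 0.3518 = 139.7 m

H_L ≈ 140 m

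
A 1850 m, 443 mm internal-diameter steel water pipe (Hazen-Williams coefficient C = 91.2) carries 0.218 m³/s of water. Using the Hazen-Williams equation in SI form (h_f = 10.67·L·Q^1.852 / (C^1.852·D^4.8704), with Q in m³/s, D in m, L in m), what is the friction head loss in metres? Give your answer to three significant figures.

h_f = 10.67·1850·0.218^1.852 / (91.2^1.852·0.443^4.8704) = 14.53 m

h_f ≈ 14.5 m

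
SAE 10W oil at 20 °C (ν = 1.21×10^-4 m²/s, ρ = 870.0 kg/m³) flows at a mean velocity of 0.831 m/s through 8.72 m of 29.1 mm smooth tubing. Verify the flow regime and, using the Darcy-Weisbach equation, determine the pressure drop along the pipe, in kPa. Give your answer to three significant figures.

Δp ≈ 28.8 kPa

Re = VD/ν = 0.831·0.02910/1.21×10^-4 = 200 → laminar (Re < 2300)
f = 64/Re = 0.3202
h_f = f(L/D)V²/(2g) = 0.3202·(8.72/0.02910)·0.831²/(2·9.81) = 3.378 m
Δp = ρg·h_f = 870.0·9.81·3.378 = 28.83 kPa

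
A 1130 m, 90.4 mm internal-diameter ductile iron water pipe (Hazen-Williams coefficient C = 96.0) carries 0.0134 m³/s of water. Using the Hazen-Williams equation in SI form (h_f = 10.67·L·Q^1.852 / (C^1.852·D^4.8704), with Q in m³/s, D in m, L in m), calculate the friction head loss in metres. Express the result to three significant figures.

h_f = 10.67·1130·0.0134^1.852 / (96.0^1.852·0.0904^4.8704) = 106.0 m

h_f ≈ 106 m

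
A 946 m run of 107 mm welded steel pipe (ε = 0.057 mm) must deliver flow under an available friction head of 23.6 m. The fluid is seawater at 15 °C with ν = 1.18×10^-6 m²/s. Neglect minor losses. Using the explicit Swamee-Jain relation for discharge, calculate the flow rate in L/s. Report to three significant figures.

Q ≈ 14.7 L/s

Swamee-Jain (Type II): Q = -0.965·√(gD⁵h_f/L)·ln[ε/(3.7D) + √(3.17ν²L/(gD³h_f))]
√(gD⁵h_f/L) = √(9.81·0.107⁵·23.6/946) = 0.001853
ε/(3.7D) = 1.44×10^-4; √(3.17ν²L/(gD³h_f)) = 1.21×10^-4
Q = -0.965·0.001853·ln(2.653×10^-4) = 0.01472 m³/s
Check: V = 1.64 m/s, Re = 1.48×10^5, f = 0.01965, h_f = 23.7 m ≈ 23.6 m ✓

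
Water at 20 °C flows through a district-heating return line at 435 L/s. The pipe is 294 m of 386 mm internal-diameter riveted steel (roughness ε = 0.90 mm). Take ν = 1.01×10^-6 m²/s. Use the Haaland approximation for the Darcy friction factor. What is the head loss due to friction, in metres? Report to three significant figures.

V = 4Q/(πD²) = 4·0.435/(π·0.386²) = 3.717 m/s
Re = VD/ν = 3.717·0.386/1.01×10^-6 = 1.42×10^6 → turbulent
ε/D = 0.90/386 = 0.00233
Haaland: f = 0.02456
h_f = f(L/D)V²/(2g) = 0.02456·(294/0.386)·3.717²/(2·9.81) = 13.17 m

h_f ≈ 13.2 m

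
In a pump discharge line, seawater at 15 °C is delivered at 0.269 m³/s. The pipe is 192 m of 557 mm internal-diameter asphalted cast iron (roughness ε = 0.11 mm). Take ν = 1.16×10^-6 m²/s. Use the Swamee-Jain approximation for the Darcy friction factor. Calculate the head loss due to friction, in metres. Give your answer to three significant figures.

h_f ≈ 0.330 m

V = 4Q/(πD²) = 4·0.269/(π·0.557²) = 1.104 m/s
Re = VD/ν = 1.104·0.557/1.16×10^-6 = 5.30×10^5 → turbulent
ε/D = 0.11/557 = 1.97×10^-4
Swamee-Jain: f = 0.01541
h_f = f(L/D)V²/(2g) = 0.01541·(192/0.557)·1.104²/(2·9.81) = 0.3300 m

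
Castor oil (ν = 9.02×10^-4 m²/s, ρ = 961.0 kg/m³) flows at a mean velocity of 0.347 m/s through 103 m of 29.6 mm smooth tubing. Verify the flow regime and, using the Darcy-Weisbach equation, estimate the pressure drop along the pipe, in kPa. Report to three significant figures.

Δp ≈ 1130 kPa

Re = VD/ν = 0.347·0.02960/9.02×10^-4 = 11.4 → laminar (Re < 2300)
f = 64/Re = 5.620
h_f = f(L/D)V²/(2g) = 5.620·(103/0.02960)·0.347²/(2·9.81) = 120.0 m
Δp = ρg·h_f = 961.0·9.81·120.0 = 1132 kPa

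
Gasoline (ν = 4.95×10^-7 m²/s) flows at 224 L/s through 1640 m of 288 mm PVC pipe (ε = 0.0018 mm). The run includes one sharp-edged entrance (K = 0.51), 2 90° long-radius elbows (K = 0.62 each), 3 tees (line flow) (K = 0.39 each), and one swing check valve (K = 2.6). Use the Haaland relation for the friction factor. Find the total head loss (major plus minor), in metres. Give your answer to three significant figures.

V = 4Q/(πD²) = 3.439 m/s; V²/2g = 0.6026 m
Re = 2.00×10^6, ε/D = 6.25×10^-6 → f = 0.01052 (Haaland)
Major: h_f = f(L/D)·V²/2g = 0.01052·5694·0.6026 = 36.11 m
Minor: ΣK = 5.52; h_m = ΣK·V²/2g = 3.326 m
Total H_L = 36.11 + 3.326 = 39.44 m

H_L ≈ 39.4 m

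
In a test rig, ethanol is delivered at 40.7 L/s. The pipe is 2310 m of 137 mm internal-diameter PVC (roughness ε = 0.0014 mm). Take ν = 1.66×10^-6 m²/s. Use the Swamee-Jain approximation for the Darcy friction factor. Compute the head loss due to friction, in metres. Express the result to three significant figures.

h_f ≈ 99.9 m

V = 4Q/(πD²) = 4·0.0407/(π·0.137²) = 2.761 m/s
Re = VD/ν = 2.761·0.137/1.66×10^-6 = 2.28×10^5 → turbulent
ε/D = 0.0014/137 = 1.02×10^-5
Swamee-Jain: f = 0.01525
h_f = f(L/D)V²/(2g) = 0.01525·(2310/0.137)·2.761²/(2·9.81) = 99.88 m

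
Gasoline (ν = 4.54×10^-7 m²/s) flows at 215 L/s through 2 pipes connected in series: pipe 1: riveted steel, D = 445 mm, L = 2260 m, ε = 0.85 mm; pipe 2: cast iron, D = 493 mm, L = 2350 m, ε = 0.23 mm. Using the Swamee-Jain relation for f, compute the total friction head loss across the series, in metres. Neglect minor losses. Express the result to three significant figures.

Pipe 1: V = 1.382 m/s, Re = 1.35×10^6, ε/D = 0.00191, f = 0.02334, h_1 = f(L/D)V²/2g = 11.55 m
Pipe 2: V = 1.126 m/s, Re = 1.22×10^6, ε/D = 4.67×10^-4, f = 0.01697, h_2 = f(L/D)V²/2g = 5.230 m
Series → Q common, losses add: H = Σh = 16.78 m

H ≈ 16.8 m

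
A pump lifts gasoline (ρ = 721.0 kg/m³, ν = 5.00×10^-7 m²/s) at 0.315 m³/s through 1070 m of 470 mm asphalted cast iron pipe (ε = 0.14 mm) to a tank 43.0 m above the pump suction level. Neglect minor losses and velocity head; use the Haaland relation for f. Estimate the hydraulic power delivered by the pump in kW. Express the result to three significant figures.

P_hyd ≈ 109 kW

V = 4Q/(πD²) = 1.816 m/s; Re = 1.71×10^6; ε/D = 2.98×10^-4; f = 0.01533
h_f = f(L/D)V²/2g = 5.864 m
Total head H = z + h_f = 43.0 + 5.864 = 48.86 m
P_hyd = ρgQH = 721.0·9.81·0.315·48.86 = 108.9 kW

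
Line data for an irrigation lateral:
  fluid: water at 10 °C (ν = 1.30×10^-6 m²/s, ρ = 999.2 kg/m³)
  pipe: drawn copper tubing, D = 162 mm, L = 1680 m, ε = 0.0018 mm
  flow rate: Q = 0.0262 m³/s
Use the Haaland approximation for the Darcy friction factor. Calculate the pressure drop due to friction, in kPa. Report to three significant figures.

Δp ≈ 136 kPa

V = 4Q/(πD²) = 4·0.0262/(π·0.162²) = 1.271 m/s
Re = VD/ν = 1.271·0.162/1.30×10^-6 = 1.58×10^5 → turbulent
ε/D = 0.0018/162 = 1.11×10^-5
Haaland: f = 0.01628
h_f = f(L/D)V²/(2g) = 0.01628·(1680/0.162)·1.271²/(2·9.81) = 13.91 m
Δp = ρg·h_f = 999.2·9.81·13.91 = 136.3 kPa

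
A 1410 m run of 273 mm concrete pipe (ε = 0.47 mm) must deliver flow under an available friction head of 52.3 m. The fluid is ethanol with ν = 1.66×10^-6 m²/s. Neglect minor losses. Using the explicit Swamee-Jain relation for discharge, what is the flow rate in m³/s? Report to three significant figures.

Q ≈ 0.172 m³/s

Swamee-Jain (Type II): Q = -0.965·√(gD⁵h_f/L)·ln[ε/(3.7D) + √(3.17ν²L/(gD³h_f))]
√(gD⁵h_f/L) = √(9.81·0.273⁵·52.3/1410) = 0.02349
ε/(3.7D) = 4.65×10^-4; √(3.17ν²L/(gD³h_f)) = 3.43×10^-5
Q = -0.965·0.02349·ln(4.996×10^-4) = 0.1723 m³/s
Check: V = 2.94 m/s, Re = 4.84×10^5, f = 0.02305, h_f = 52.6 m ≈ 52.3 m ✓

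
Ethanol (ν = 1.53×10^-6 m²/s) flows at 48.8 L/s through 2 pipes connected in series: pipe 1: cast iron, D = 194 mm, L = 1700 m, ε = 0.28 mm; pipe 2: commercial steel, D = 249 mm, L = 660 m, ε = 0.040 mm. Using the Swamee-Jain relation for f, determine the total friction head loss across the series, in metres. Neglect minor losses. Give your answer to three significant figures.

Pipe 1: V = 1.651 m/s, Re = 2.09×10^5, ε/D = 0.00144, f = 0.02274, h_1 = f(L/D)V²/2g = 27.68 m
Pipe 2: V = 1.002 m/s, Re = 1.63×10^5, ε/D = 1.61×10^-4, f = 0.01736, h_2 = f(L/D)V²/2g = 2.355 m
Series → Q common, losses add: H = Σh = 30.04 m

H ≈ 30.0 m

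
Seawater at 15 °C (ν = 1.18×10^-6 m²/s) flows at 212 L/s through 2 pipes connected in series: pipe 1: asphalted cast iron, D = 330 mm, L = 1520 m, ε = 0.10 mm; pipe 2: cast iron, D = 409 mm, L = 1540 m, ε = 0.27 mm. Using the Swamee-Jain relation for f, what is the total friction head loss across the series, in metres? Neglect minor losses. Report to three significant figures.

H ≈ 32.5 m

Pipe 1: V = 2.479 m/s, Re = 6.93×10^5, ε/D = 3.03×10^-4, f = 0.01607, h_1 = f(L/D)V²/2g = 23.18 m
Pipe 2: V = 1.614 m/s, Re = 5.59×10^5, ε/D = 6.60×10^-4, f = 0.01863, h_2 = f(L/D)V²/2g = 9.307 m
Series → Q common, losses add: H = Σh = 32.48 m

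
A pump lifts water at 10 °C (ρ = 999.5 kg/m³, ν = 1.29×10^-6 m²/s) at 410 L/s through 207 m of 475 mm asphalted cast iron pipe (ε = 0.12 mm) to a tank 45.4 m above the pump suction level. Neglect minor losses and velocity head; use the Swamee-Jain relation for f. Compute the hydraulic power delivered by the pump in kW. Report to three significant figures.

P_hyd ≈ 190 kW

V = 4Q/(πD²) = 2.314 m/s; Re = 8.52×10^5; ε/D = 2.53×10^-4; f = 0.01544
h_f = f(L/D)V²/2g = 1.836 m
Total head H = z + h_f = 45.4 + 1.836 = 47.24 m
P_hyd = ρgQH = 999.5·9.81·0.410·47.24 = 189.9 kW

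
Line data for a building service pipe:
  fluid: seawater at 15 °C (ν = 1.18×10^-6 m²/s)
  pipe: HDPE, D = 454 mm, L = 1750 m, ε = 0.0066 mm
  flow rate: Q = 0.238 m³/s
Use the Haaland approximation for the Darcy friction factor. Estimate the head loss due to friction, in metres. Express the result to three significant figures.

h_f ≈ 5.50 m

V = 4Q/(πD²) = 4·0.238/(π·0.454²) = 1.470 m/s
Re = VD/ν = 1.470·0.454/1.18×10^-6 = 5.66×10^5 → turbulent
ε/D = 0.0066/454 = 1.45×10^-5
Haaland: f = 0.01296
h_f = f(L/D)V²/(2g) = 0.01296·(1750/0.454)·1.470²/(2·9.81) = 5.505 m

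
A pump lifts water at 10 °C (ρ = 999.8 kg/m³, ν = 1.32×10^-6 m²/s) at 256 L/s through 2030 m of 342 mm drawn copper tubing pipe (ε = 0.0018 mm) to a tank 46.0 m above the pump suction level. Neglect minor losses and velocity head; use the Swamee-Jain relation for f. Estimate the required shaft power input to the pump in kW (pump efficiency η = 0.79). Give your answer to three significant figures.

P_shaft ≈ 239 kW

V = 4Q/(πD²) = 2.787 m/s; Re = 7.22×10^5; ε/D = 5.26×10^-6; f = 0.01238
h_f = f(L/D)V²/2g = 29.08 m
Total head H = z + h_f = 46.0 + 29.08 = 75.08 m
P_hyd = ρgQH = 999.8·9.81·0.256·75.08 = 188.5 kW
P_shaft = P_hyd/η = 188.5/0.79 = 238.6 kW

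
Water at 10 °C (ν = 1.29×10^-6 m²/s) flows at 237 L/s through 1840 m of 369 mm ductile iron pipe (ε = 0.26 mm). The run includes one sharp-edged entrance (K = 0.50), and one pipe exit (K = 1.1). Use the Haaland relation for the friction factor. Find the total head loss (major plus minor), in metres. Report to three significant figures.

V = 4Q/(πD²) = 2.216 m/s; V²/2g = 0.2503 m
Re = 6.34×10^5, ε/D = 7.05×10^-4 → f = 0.01863 (Haaland)
Major: h_f = f(L/D)·V²/2g = 0.01863·4986·0.2503 = 23.26 m
Minor: ΣK = 1.60; h_m = ΣK·V²/2g = 0.4005 m
Total H_L = 23.26 + 0.4005 = 23.66 m

H_L ≈ 23.7 m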